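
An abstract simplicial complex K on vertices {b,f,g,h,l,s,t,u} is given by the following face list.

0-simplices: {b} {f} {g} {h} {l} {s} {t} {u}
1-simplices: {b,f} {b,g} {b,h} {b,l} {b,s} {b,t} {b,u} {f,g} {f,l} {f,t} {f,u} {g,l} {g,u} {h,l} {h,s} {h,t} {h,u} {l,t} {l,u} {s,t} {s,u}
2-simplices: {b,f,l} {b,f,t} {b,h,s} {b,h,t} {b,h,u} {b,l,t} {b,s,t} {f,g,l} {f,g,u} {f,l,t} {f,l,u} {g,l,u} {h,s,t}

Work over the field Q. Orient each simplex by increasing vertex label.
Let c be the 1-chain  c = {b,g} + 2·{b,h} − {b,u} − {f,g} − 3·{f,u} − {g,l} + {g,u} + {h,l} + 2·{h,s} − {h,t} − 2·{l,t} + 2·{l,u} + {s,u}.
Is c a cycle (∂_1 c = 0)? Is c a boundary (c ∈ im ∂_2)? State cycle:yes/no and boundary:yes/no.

n_0=8 n_1=21 n_2=13  [Q]
∂1: piv[bf,bg,bh,bl,bs,bt,bu] rk=7  ker:fg,fl,ft,fu,gl,gu,hl,hs,ht,hu,lt,lu,st,su
∂2: piv[bfl,bft,bhs,bht,bhu,blt,bst,fgl,fgu,flu] rk=10  ker:flt,glu,hst
∂1c = −2·{b} + 4·{f} + {s} − 3·{t}

cycle:no boundary:no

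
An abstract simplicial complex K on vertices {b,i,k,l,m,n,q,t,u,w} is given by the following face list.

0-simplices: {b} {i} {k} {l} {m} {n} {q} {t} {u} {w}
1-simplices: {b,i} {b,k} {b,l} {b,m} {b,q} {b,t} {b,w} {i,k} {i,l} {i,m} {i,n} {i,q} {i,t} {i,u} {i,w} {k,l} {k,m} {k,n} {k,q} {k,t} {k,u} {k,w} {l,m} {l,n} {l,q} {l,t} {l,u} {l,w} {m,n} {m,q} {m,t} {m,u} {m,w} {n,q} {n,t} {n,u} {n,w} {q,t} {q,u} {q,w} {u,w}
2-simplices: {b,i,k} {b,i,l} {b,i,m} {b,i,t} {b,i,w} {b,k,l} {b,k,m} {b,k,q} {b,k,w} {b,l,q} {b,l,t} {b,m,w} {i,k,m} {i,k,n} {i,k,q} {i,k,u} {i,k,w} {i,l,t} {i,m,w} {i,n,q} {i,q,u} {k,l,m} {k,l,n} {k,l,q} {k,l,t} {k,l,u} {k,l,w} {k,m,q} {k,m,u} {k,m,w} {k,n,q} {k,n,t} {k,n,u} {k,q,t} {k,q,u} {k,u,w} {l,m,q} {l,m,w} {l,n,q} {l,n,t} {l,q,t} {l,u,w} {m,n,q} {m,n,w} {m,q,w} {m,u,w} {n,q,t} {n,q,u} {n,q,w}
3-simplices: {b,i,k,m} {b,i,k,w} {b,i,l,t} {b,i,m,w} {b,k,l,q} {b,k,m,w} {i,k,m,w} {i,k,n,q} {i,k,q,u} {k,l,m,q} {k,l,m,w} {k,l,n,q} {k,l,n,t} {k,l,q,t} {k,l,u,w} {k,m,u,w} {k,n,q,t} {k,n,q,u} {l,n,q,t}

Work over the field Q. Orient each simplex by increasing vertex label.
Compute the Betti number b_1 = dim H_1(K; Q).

n_0=10 n_1=41 n_2=49 n_3=19  [Q]
∂1: piv[bi,bk,bl,bm,bq,bt,bw,in,iu] rk=9  ker:ik,il,im,iq,it,iw,kl,km,kn,kq,kt,ku,kw,lm,ln,lq,lt,lu,lw,mn,mq,mt,mu,mw,nq,nt,nu,nw,qt,qu,qw,uw
∂2: piv[bik,bil,bim,bit,biw,bkl,bkm,bkq,bkw,blq,blt,bmw,ikn,ikq,iku,inq,iqu,klm,kln,klt,klu,klw,kmq,kmu,knt,knu,kqt,kuw,mnq,mnw,mqw] rk=31  ker:ikm,ikw,ilt,imw,klq,kmw,knq,kqu,lmq,lmw,lnq,lnt,lqt,luw,muw,nqt,nqu,nqw
∂3: piv[bikm,bikw,bilt,bimw,bklq,bkmw,iknq,ikqu,klmq,klmw,klnq,klnt,klqt,kluw,kmuw,knqt,knqu] rk=17  ker:ikmw,lnqt
b_1=(41−9)−31=1

b_1=1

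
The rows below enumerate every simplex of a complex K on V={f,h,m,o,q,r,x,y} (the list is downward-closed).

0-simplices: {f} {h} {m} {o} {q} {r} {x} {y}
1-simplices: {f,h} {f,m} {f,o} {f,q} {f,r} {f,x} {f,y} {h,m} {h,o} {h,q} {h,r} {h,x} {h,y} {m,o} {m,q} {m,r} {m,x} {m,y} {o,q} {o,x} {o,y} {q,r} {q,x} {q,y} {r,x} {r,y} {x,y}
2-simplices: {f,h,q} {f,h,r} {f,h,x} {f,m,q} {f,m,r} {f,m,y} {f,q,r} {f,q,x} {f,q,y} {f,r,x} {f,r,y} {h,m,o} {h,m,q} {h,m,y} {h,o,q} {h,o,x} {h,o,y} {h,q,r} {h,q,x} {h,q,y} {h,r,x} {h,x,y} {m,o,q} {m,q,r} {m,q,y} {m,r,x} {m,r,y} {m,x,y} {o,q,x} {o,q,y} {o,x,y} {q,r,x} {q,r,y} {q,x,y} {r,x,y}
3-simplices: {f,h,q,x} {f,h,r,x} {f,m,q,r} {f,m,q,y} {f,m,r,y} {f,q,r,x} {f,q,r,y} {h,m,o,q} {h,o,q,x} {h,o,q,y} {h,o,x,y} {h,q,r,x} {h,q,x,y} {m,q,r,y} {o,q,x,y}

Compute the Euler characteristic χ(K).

χ(K)=1

n_0=8 n_1=27 n_2=35 n_3=15
χ=+8−27+35−15=1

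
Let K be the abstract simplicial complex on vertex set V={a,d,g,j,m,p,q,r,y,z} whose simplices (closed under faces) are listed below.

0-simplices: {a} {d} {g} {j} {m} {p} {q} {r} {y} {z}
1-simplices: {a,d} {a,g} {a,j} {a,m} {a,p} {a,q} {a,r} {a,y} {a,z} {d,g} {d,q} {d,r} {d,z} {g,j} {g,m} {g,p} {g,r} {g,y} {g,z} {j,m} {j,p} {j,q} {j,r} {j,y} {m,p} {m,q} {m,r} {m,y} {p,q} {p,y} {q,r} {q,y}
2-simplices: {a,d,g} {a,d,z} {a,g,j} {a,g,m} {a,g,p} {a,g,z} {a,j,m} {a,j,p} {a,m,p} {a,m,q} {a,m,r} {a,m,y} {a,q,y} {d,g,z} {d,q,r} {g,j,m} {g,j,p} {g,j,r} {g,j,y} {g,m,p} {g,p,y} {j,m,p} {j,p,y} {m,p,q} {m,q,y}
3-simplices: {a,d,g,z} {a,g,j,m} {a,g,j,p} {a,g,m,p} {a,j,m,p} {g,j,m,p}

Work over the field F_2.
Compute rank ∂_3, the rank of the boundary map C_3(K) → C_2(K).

n_0=10 n_1=32 n_2=25 n_3=6  [Z2]
∂1: piv[ad,ag,aj,am,ap,aq,ar,ay,az] rk=9  ker:dg,dq,dr,dz,gj,gm,gp,gr,gy,gz,jm,jp,jq,jr,jy,mp,mq,mr,my,pq,py,qr,qy
∂2: piv[adg,adz,agj,agm,agp,agz,ajm,ajp,amp,amq,amr,amy,aqy,dqr,gjr,gjy,gpy,mpq] rk=18  ker:dgz,gjm,gjp,gmp,jmp,jpy,mqy
∂3: piv[adgz,agjm,agjp,agmp,ajmp] rk=5  ker:gjmp
rk∂_3=5

rank∂_3=5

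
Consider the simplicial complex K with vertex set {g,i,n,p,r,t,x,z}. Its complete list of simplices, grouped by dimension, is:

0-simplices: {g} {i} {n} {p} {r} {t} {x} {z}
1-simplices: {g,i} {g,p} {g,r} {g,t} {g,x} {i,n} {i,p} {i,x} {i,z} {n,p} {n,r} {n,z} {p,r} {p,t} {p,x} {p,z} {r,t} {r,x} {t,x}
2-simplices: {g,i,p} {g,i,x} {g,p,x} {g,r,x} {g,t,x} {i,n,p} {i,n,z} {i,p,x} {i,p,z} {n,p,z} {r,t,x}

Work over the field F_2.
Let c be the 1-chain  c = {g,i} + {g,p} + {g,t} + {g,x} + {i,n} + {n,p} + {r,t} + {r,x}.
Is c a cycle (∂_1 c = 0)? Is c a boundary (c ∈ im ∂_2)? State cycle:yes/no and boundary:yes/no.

n_0=8 n_1=19 n_2=11  [Z2]
∂1: piv[gi,gp,gr,gt,gx,in,iz] rk=7  ker:ip,ix,np,nr,nz,pr,pt,px,pz,rt,rx,tx
∂2: piv[gip,gix,gpx,grx,gtx,inp,inz,ipz,rtx] rk=9  ker:ipx,npz
∂1c = 0
c vs im∂2: reduces to 0 ⇒ boundary

cycle:yes boundary:yes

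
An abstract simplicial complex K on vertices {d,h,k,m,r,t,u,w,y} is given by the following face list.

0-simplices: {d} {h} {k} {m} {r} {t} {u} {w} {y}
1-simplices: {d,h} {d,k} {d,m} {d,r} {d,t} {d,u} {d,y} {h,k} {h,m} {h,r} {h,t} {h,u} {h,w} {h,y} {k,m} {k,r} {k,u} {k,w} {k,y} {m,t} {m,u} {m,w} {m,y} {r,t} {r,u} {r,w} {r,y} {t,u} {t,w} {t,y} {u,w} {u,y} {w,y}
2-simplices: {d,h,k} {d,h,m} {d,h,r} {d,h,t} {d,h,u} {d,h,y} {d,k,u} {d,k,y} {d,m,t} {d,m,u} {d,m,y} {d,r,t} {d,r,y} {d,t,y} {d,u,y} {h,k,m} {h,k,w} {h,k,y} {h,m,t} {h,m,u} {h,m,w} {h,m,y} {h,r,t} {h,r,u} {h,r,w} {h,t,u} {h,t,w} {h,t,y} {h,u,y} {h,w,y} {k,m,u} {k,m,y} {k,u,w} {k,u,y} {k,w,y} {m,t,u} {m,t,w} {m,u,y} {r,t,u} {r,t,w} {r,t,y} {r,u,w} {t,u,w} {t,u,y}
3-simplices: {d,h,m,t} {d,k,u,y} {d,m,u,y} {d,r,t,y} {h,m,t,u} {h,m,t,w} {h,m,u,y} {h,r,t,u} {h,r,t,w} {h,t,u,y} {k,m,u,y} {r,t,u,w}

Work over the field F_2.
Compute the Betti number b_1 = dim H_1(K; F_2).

b_1=1

n_0=9 n_1=33 n_2=44 n_3=12  [Z2]
∂1: piv[dh,dk,dm,dr,dt,du,dy,hw] rk=8  ker:hk,hm,hr,ht,hu,hy,km,kr,ku,kw,ky,mt,mu,mw,my,rt,ru,rw,ry,tu,tw,ty,uw,uy,wy
∂2: piv[dhk,dhm,dhr,dht,dhu,dhy,dku,dky,dmt,dmu,dmy,drt,dry,dty,duy,hkm,hkw,hmw,hru,hrw,htu,htw,hwy,kuw] rk=24  ker:hky,hmt,hmu,hmy,hrt,hty,huy,kmu,kmy,kuy,kwy,mtu,mtw,muy,rtu,rtw,rty,ruw,tuw,tuy
∂3: piv[dhmt,dkuy,dmuy,drty,hmtu,hmtw,hmuy,hrtu,hrtw,htuy,kmuy,rtuw] rk=12
b_1=(33−8)−24=1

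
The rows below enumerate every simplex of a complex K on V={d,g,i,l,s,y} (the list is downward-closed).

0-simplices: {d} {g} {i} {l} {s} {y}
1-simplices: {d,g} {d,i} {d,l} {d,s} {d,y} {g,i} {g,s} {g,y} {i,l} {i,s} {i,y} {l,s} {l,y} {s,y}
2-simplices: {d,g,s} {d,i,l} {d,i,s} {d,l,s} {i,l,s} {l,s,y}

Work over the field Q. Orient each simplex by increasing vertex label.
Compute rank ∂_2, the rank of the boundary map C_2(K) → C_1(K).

rank∂_2=5

n_0=6 n_1=14 n_2=6  [Q]
∂1: piv[dg,di,dl,ds,dy] rk=5  ker:gi,gs,gy,il,is,iy,ls,ly,sy
∂2: piv[dgs,dil,dis,dls,lsy] rk=5  ker:ils
rk∂_2=5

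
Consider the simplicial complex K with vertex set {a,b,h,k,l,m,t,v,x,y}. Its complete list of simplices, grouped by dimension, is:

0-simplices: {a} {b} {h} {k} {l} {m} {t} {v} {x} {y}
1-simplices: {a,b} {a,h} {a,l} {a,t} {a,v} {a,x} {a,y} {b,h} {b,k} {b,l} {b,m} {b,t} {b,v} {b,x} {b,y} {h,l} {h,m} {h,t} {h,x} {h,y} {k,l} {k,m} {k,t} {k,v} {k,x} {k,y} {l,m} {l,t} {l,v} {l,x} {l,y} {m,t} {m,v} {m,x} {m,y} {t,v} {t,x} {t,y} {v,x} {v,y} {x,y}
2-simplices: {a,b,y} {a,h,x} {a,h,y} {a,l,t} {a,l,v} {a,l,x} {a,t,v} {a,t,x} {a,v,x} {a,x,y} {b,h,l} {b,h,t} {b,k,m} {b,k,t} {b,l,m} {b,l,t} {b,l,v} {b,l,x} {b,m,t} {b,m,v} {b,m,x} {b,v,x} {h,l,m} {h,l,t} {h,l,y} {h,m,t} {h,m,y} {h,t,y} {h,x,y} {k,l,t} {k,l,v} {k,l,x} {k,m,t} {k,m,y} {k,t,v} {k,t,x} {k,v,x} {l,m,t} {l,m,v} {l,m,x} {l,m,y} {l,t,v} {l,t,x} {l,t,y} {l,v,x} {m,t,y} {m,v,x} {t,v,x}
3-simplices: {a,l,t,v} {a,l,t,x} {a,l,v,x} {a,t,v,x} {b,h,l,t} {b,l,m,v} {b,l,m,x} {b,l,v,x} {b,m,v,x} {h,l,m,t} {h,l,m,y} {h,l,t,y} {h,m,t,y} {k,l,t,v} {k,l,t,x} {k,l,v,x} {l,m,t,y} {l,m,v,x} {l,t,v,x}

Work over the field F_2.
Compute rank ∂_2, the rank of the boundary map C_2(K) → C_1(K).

n_0=10 n_1=41 n_2=48 n_3=19  [Z2]
∂1: piv[ab,ah,al,at,av,ax,ay,bk,bm] rk=9  ker:bh,bl,bt,bv,bx,by,hl,hm,ht,hx,hy,kl,km,kt,kv,kx,ky,lm,lt,lv,lx,ly,mt,mv,mx,my,tv,tx,ty,vx,vy,xy
∂2: piv[aby,ahx,ahy,alt,alv,alx,atv,atx,avx,axy,bhl,bht,bkm,bkt,blm,blt,blv,blx,bmt,bmv,bmx,hlm,hly,hmy,hty,klt,klv,klx,kmy] rk=29  ker:bvx,hlt,hmt,hxy,kmt,ktv,ktx,kvx,lmt,lmv,lmx,lmy,ltv,ltx,lty,lvx,mty,mvx,tvx
∂3: piv[altv,altx,alvx,atvx,bhlt,blmv,blmx,blvx,bmvx,hlmt,hlmy,hlty,hmty,kltv,kltx,klvx] rk=16  ker:lmty,lmvx,ltvx
rk∂_2=29

rank∂_2=29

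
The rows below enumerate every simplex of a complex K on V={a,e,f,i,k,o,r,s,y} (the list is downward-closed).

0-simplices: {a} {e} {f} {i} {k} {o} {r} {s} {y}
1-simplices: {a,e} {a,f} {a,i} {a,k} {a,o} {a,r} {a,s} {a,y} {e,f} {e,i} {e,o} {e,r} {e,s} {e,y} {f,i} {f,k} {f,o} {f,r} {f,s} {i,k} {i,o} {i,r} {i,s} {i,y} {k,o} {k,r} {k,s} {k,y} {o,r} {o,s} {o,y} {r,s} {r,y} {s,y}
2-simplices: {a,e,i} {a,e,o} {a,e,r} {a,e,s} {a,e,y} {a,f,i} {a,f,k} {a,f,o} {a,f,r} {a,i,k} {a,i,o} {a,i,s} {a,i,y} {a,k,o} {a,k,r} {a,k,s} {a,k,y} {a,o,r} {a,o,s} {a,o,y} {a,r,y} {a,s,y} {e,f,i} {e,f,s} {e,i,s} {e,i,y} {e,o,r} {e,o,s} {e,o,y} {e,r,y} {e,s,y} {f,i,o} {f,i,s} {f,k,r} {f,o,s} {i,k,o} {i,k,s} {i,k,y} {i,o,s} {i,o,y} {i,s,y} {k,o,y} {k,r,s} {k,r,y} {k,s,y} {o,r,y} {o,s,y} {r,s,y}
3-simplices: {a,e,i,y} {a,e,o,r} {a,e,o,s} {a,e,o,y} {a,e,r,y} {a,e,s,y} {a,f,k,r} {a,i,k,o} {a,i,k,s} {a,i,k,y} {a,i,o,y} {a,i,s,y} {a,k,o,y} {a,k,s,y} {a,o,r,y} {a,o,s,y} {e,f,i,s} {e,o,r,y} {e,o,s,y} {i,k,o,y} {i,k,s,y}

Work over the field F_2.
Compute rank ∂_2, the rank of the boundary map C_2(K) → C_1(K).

rank∂_2=25

n_0=9 n_1=34 n_2=48 n_3=21  [Z2]
∂1: piv[ae,af,ai,ak,ao,ar,as,ay] rk=8  ker:ef,ei,eo,er,es,ey,fi,fk,fo,fr,fs,ik,io,ir,is,iy,ko,kr,ks,ky,or,os,oy,rs,ry,sy
∂2: piv[aei,aeo,aer,aes,aey,afi,afk,afo,afr,aik,aio,ais,aiy,ako,akr,aks,aky,aor,aos,aoy,ary,asy,efi,efs,krs] rk=25  ker:eis,eiy,eor,eos,eoy,ery,esy,fio,fis,fkr,fos,iko,iks,iky,ios,ioy,isy,koy,kry,ksy,ory,osy,rsy
∂3: piv[aeiy,aeor,aeos,aeoy,aery,aesy,afkr,aiko,aiks,aiky,aioy,aisy,akoy,aksy,aory,aosy,efis] rk=17  ker:eory,eosy,ikoy,iksy
rk∂_2=25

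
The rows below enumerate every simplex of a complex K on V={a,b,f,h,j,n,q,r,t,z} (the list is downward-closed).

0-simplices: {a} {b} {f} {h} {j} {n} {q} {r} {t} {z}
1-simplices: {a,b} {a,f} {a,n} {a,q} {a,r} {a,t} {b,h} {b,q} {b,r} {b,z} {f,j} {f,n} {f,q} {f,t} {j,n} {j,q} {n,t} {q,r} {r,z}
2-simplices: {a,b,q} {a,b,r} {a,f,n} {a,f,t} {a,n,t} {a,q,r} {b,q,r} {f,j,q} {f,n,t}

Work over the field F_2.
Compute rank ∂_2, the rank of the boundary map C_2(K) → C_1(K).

rank∂_2=7

n_0=10 n_1=19 n_2=9  [Z2]
∂1: piv[ab,af,an,aq,ar,at,bh,bz,fj] rk=9  ker:bq,br,fn,fq,ft,jn,jq,nt,qr,rz
∂2: piv[abq,abr,afn,aft,ant,aqr,fjq] rk=7  ker:bqr,fnt
rk∂_2=7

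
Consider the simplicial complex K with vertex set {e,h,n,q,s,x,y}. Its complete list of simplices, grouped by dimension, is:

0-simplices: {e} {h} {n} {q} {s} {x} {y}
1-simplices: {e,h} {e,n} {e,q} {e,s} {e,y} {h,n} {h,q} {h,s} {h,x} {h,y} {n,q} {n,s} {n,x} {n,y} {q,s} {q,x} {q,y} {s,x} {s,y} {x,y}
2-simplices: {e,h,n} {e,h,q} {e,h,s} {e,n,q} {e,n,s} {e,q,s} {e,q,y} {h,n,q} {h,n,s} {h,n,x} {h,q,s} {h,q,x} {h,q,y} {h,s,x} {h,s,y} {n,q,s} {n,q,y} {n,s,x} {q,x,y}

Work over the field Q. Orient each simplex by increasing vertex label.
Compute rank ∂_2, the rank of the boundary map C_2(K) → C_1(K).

rank∂_2=14

n_0=7 n_1=20 n_2=19  [Q]
∂1: piv[eh,en,eq,es,ey,hx] rk=6  ker:hn,hq,hs,hy,nq,ns,nx,ny,qs,qx,qy,sx,sy,xy
∂2: piv[ehn,ehq,ehs,enq,ens,eqs,eqy,hnx,hqx,hqy,hsx,hsy,nqy,qxy] rk=14  ker:hnq,hns,hqs,nqs,nsx
rk∂_2=14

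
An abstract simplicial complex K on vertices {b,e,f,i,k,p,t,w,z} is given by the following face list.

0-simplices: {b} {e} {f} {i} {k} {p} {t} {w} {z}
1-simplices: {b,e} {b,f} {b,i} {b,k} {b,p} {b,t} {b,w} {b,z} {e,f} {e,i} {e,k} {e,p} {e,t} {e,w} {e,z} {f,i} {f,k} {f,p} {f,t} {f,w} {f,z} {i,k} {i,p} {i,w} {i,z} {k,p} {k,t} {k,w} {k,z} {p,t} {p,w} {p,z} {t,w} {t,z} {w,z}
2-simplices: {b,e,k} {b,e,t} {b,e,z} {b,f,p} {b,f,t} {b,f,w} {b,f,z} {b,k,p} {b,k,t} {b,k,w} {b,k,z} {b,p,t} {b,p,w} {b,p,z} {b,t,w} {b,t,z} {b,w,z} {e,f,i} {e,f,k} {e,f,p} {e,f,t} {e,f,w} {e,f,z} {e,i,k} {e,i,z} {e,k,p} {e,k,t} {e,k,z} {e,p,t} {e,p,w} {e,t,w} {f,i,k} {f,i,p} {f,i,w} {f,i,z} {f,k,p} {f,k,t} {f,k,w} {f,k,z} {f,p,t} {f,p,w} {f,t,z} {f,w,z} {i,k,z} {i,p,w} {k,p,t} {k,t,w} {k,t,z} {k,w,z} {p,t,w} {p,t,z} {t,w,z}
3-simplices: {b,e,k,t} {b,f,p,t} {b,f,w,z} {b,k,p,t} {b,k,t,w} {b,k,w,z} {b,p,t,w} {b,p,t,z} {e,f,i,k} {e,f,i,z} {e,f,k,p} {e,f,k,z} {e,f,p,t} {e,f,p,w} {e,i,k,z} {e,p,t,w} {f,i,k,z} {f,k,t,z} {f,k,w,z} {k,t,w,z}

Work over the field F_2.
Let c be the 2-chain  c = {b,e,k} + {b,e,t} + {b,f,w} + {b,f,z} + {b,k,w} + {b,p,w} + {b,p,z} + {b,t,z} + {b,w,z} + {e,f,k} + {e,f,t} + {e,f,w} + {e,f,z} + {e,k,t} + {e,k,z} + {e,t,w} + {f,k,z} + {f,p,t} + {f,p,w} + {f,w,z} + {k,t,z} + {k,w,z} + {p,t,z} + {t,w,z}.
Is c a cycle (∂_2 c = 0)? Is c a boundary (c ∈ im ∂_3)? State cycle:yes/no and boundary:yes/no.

n_0=9 n_1=35 n_2=52 n_3=20  [Z2]
∂1: piv[be,bf,bi,bk,bp,bt,bw,bz] rk=8  ker:ef,ei,ek,ep,et,ew,ez,fi,fk,fp,ft,fw,fz,ik,ip,iw,iz,kp,kt,kw,kz,pt,pw,pz,tw,tz,wz
∂2: piv[bek,bet,bez,bfp,bft,bfw,bfz,bkp,bkt,bkw,bkz,bpt,bpw,bpz,btw,btz,bwz,efi,efk,efp,eft,efw,eik,eiz,fip,fiw] rk=26  ker:efz,ekp,ekt,ekz,ept,epw,etw,fik,fiz,fkp,fkt,fkw,fkz,fpt,fpw,ftz,fwz,ikz,ipw,kpt,ktw,ktz,kwz,ptw,ptz,twz
∂3: piv[bekt,bfpt,bfwz,bkpt,bktw,bkwz,bptw,bptz,efik,efiz,efkp,efkz,efpt,efpw,eikz,eptw,fktz,fkwz,ktwz] rk=19  ker:fikz
∂2c = 0
c vs im∂3: reduces to 0 ⇒ boundary

cycle:yes boundary:yes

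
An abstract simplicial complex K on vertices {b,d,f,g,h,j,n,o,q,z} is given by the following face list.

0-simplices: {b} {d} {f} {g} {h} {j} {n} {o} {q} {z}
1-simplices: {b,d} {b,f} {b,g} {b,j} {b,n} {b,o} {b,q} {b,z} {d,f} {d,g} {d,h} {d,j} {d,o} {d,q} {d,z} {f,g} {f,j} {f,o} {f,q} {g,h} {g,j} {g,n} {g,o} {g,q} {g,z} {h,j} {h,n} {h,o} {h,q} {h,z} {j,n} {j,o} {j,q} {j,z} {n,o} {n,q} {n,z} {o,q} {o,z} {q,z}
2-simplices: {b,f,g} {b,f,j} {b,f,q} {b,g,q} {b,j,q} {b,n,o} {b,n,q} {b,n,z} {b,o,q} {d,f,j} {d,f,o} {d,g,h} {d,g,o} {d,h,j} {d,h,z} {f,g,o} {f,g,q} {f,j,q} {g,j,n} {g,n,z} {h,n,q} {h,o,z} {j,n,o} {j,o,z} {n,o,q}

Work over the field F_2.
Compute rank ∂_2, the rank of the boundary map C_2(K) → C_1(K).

rank∂_2=22

n_0=10 n_1=40 n_2=25  [Z2]
∂1: piv[bd,bf,bg,bj,bn,bo,bq,bz,dh] rk=9  ker:df,dg,dj,do,dq,dz,fg,fj,fo,fq,gh,gj,gn,go,gq,gz,hj,hn,ho,hq,hz,jn,jo,jq,jz,no,nq,nz,oq,oz,qz
∂2: piv[bfg,bfj,bfq,bgq,bjq,bno,bnq,bnz,boq,dfj,dfo,dgh,dgo,dhj,dhz,fgo,gjn,gnz,hnq,hoz,jno,joz] rk=22  ker:fgq,fjq,noq
rk∂_2=22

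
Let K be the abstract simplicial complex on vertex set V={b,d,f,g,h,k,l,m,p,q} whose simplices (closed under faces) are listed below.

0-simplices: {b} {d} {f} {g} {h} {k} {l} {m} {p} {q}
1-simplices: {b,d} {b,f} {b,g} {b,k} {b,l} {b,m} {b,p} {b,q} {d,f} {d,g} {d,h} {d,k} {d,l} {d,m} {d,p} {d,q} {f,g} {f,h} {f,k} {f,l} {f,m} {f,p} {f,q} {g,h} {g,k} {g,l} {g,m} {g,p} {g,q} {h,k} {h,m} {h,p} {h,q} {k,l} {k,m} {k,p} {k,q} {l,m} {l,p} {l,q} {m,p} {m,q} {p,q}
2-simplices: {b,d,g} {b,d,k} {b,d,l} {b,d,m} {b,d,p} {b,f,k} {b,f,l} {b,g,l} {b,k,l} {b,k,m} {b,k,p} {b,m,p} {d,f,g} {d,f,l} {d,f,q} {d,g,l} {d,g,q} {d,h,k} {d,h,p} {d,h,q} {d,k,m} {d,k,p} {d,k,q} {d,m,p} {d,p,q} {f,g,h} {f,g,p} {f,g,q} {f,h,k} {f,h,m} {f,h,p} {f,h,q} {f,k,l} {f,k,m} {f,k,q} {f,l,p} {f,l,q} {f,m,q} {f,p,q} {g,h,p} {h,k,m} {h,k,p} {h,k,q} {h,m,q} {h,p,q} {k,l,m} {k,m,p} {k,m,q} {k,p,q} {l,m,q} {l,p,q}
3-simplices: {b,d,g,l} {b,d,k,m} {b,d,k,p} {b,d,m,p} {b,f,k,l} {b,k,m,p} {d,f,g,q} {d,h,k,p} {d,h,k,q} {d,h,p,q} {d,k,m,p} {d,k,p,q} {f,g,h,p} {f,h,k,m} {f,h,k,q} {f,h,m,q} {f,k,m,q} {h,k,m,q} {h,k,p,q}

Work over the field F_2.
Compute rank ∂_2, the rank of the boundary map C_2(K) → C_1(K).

rank∂_2=31

n_0=10 n_1=43 n_2=51 n_3=19  [Z2]
∂1: piv[bd,bf,bg,bk,bl,bm,bp,bq,dh] rk=9  ker:df,dg,dk,dl,dm,dp,dq,fg,fh,fk,fl,fm,fp,fq,gh,gk,gl,gm,gp,gq,hk,hm,hp,hq,kl,km,kp,kq,lm,lp,lq,mp,mq,pq
∂2: piv[bdg,bdk,bdl,bdm,bdp,bfk,bfl,bgl,bkl,bkm,bkp,bmp,dfg,dfl,dfq,dgq,dhk,dhp,dhq,dkq,dpq,fgh,fgp,fhk,fhm,fhp,fkm,flp,flq,fmq,klm] rk=31  ker:dgl,dkm,dkp,dmp,fgq,fhq,fkl,fkq,fpq,ghp,hkm,hkp,hkq,hmq,hpq,kmp,kmq,kpq,lmq,lpq
∂3: piv[bdgl,bdkm,bdkp,bdmp,bfkl,bkmp,dfgq,dhkp,dhkq,dhpq,dkpq,fghp,fhkm,fhkq,fhmq,fkmq] rk=16  ker:dkmp,hkmq,hkpq
rk∂_2=31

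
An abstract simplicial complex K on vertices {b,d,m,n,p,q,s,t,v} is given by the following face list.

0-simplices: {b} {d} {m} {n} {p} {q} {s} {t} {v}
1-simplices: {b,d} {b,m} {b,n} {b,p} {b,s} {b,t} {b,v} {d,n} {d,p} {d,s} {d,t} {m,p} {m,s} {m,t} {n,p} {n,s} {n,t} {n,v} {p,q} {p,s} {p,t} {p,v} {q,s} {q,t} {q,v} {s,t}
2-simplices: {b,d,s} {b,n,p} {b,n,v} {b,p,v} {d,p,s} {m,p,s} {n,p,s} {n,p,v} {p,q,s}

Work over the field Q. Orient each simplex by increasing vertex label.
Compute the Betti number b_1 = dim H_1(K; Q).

b_1=10

n_0=9 n_1=26 n_2=9  [Q]
∂1: piv[bd,bm,bn,bp,bs,bt,bv,pq] rk=8  ker:dn,dp,ds,dt,mp,ms,mt,np,ns,nt,nv,ps,pt,pv,qs,qt,qv,st
∂2: piv[bds,bnp,bnv,bpv,dps,mps,nps,pqs] rk=8  ker:npv
b_1=(26−8)−8=10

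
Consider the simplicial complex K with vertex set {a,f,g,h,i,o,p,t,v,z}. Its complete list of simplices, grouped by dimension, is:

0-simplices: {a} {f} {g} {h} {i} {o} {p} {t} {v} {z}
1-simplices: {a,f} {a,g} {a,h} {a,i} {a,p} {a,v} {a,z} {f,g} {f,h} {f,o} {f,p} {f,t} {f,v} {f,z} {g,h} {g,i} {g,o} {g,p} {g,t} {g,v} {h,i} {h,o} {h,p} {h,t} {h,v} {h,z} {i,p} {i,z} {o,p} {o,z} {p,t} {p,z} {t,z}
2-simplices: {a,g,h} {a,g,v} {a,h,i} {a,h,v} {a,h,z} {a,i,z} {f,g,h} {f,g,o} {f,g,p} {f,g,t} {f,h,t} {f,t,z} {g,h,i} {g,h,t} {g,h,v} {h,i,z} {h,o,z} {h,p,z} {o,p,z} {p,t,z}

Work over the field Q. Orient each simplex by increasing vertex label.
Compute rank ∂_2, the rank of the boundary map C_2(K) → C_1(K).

rank∂_2=17

n_0=10 n_1=33 n_2=20  [Q]
∂1: piv[af,ag,ah,ai,ap,av,az,fo,ft] rk=9  ker:fg,fh,fp,fv,fz,gh,gi,go,gp,gt,gv,hi,ho,hp,ht,hv,hz,ip,iz,op,oz,pt,pz,tz
∂2: piv[agh,agv,ahi,ahv,ahz,aiz,fgh,fgo,fgp,fgt,fht,ftz,ghi,hoz,hpz,opz,ptz] rk=17  ker:ght,ghv,hiz
rk∂_2=17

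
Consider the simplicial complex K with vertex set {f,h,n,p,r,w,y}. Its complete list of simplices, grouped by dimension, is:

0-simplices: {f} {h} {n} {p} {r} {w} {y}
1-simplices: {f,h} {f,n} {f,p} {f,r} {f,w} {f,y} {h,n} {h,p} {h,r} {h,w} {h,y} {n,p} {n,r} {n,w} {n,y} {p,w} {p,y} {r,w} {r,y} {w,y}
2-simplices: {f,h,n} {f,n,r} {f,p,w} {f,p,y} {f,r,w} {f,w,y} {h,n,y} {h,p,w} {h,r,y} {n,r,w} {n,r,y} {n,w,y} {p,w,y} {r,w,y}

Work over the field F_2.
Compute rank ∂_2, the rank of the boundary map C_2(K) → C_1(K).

n_0=7 n_1=20 n_2=14  [Z2]
∂1: piv[fh,fn,fp,fr,fw,fy] rk=6  ker:hn,hp,hr,hw,hy,np,nr,nw,ny,pw,py,rw,ry,wy
∂2: piv[fhn,fnr,fpw,fpy,frw,fwy,hny,hpw,hry,nrw,nry,nwy] rk=12  ker:pwy,rwy
rk∂_2=12

rank∂_2=12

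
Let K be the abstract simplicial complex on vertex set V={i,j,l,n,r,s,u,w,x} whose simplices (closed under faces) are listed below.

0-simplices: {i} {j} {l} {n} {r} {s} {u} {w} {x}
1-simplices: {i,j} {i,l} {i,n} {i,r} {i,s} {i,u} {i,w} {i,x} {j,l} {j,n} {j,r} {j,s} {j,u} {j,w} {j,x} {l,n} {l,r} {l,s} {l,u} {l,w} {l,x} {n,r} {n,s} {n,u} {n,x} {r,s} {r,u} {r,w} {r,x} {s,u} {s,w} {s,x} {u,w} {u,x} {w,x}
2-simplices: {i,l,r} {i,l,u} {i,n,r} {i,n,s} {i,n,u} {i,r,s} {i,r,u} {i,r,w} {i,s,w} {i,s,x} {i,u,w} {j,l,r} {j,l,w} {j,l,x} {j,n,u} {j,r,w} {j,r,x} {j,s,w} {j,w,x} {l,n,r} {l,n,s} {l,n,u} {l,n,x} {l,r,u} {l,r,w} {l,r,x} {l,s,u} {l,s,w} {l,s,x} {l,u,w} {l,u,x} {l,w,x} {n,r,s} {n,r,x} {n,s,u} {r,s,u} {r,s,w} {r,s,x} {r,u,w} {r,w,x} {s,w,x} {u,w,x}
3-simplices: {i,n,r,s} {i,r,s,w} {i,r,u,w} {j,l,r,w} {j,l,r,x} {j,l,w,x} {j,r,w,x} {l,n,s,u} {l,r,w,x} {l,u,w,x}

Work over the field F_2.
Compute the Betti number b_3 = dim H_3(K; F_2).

b_3=1

n_0=9 n_1=35 n_2=42 n_3=10  [Z2]
∂1: piv[ij,il,in,ir,is,iu,iw,ix] rk=8  ker:jl,jn,jr,js,ju,jw,jx,ln,lr,ls,lu,lw,lx,nr,ns,nu,nx,rs,ru,rw,rx,su,sw,sx,uw,ux,wx
∂2: piv[ilr,ilu,inr,ins,inu,irs,iru,irw,isw,isx,iuw,jlr,jlw,jlx,jnu,jrw,jrx,jsw,jwx,lnr,lns,lnx,lsu,lsx,lux] rk=25  ker:lnu,lru,lrw,lrx,lsw,luw,lwx,nrs,nrx,nsu,rsu,rsw,rsx,ruw,rwx,swx,uwx
∂3: piv[inrs,irsw,iruw,jlrw,jlrx,jlwx,jrwx,lnsu,luwx] rk=9  ker:lrwx
b_3=(10−9)−0=1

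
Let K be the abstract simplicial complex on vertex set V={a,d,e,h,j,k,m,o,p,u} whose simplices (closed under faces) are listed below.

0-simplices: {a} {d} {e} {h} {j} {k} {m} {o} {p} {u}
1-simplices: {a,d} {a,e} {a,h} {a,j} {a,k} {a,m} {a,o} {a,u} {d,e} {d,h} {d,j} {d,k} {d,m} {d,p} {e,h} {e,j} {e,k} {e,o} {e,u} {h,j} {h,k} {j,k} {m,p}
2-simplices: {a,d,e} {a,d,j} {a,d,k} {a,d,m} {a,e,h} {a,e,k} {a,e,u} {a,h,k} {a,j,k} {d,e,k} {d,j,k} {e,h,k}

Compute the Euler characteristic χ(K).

χ(K)=-1

n_0=10 n_1=23 n_2=12
χ=+10−23+12=-1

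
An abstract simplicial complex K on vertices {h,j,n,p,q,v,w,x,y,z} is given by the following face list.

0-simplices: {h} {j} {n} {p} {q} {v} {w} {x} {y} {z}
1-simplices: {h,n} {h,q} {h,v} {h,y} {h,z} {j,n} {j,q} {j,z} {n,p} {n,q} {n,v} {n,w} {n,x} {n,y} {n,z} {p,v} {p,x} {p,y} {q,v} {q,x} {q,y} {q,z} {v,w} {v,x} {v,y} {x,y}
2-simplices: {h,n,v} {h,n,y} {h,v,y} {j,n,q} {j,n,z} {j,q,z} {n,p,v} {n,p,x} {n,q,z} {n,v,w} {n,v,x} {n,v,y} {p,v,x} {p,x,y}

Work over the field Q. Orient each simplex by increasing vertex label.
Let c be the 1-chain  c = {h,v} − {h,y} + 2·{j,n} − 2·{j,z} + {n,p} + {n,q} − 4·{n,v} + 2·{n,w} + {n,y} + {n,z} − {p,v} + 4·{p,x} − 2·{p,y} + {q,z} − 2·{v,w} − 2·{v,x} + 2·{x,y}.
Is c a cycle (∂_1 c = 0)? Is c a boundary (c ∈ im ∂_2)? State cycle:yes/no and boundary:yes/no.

n_0=10 n_1=26 n_2=14  [Q]
∂1: piv[hn,hq,hv,hy,hz,jn,np,nw,nx] rk=9  ker:jq,jz,nq,nv,ny,nz,pv,px,py,qv,qx,qy,qz,vw,vx,vy,xy
∂2: piv[hnv,hny,hvy,jnq,jnz,jqz,npv,npx,nvw,nvx,pxy] rk=11  ker:nqz,nvy,pvx
∂1c = 0
c vs im∂2: reduces to 0 ⇒ boundary

cycle:yes boundary:yes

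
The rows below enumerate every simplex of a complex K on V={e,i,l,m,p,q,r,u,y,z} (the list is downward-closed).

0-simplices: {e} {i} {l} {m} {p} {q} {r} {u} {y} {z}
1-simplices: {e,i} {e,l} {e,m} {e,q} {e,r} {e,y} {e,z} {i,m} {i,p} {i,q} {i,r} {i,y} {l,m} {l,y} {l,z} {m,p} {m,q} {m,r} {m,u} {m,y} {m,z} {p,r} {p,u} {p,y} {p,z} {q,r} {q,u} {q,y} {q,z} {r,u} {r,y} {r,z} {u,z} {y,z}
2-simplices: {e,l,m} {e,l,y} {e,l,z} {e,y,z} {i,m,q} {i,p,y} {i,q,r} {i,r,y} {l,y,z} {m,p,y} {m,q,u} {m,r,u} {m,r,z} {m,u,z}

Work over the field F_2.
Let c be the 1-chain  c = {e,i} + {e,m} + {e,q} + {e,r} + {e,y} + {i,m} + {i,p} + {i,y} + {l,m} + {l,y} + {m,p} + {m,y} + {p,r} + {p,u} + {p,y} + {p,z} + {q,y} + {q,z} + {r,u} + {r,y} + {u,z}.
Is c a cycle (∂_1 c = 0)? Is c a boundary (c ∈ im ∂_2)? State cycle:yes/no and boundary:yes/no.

n_0=10 n_1=34 n_2=14  [Z2]
∂1: piv[ei,el,em,eq,er,ey,ez,ip,mu] rk=9  ker:im,iq,ir,iy,lm,ly,lz,mp,mq,mr,my,mz,pr,pu,py,pz,qr,qu,qy,qz,ru,ry,rz,uz,yz
∂2: piv[elm,ely,elz,eyz,imq,ipy,iqr,iry,mpy,mqu,mru,mrz,muz] rk=13  ker:lyz
∂1c = {e} + {m} + {q} + {u} + {y} + {z}

cycle:no boundary:no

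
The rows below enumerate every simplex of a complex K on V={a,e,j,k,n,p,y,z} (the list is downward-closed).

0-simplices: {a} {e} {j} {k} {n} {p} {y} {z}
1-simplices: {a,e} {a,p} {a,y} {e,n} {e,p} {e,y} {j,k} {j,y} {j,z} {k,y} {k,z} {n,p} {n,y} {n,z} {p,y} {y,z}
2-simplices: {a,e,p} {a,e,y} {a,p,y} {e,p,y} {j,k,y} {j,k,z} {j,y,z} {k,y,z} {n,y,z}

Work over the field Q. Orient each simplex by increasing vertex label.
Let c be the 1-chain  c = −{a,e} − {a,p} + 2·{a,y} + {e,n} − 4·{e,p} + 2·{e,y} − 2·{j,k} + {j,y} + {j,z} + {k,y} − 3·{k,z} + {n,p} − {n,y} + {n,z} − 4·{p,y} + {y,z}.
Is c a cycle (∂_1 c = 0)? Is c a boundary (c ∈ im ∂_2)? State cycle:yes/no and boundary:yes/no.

n_0=8 n_1=16 n_2=9  [Q]
∂1: piv[ae,ap,ay,en,jk,jy,jz] rk=7  ker:ep,ey,ky,kz,np,ny,nz,py,yz
∂2: piv[aep,aey,apy,jky,jkz,jyz,nyz] rk=7  ker:epy,kyz
∂1c = 0
c vs im∂2: residual ≠ 0 ⇒ not boundary

cycle:yes boundary:no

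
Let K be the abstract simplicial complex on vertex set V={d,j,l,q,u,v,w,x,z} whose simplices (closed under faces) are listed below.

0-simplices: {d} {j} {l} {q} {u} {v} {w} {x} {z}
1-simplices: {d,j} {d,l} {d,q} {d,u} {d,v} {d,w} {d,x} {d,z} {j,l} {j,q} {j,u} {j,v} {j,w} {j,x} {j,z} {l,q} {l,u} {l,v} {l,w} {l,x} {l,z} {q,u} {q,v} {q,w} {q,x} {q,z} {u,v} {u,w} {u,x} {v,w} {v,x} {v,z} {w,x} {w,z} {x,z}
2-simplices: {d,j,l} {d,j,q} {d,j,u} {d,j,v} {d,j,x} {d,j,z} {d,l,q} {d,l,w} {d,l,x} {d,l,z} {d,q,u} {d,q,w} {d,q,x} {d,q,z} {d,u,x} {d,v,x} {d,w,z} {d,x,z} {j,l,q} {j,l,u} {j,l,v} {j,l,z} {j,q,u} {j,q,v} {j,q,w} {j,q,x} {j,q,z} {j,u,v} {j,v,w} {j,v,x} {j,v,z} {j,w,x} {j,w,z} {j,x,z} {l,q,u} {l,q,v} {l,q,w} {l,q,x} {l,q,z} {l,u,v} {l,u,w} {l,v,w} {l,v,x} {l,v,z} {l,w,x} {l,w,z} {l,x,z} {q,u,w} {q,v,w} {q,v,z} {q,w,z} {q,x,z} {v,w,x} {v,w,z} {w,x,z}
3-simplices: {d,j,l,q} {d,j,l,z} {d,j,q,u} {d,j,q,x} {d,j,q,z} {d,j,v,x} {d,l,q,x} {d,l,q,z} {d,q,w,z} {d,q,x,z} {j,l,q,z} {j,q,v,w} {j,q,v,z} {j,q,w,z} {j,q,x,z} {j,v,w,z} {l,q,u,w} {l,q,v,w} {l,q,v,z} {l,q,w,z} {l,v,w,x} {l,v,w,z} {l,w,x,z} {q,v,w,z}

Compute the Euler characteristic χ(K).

χ(K)=5

n_0=9 n_1=35 n_2=55 n_3=24
χ=+9−35+55−24=5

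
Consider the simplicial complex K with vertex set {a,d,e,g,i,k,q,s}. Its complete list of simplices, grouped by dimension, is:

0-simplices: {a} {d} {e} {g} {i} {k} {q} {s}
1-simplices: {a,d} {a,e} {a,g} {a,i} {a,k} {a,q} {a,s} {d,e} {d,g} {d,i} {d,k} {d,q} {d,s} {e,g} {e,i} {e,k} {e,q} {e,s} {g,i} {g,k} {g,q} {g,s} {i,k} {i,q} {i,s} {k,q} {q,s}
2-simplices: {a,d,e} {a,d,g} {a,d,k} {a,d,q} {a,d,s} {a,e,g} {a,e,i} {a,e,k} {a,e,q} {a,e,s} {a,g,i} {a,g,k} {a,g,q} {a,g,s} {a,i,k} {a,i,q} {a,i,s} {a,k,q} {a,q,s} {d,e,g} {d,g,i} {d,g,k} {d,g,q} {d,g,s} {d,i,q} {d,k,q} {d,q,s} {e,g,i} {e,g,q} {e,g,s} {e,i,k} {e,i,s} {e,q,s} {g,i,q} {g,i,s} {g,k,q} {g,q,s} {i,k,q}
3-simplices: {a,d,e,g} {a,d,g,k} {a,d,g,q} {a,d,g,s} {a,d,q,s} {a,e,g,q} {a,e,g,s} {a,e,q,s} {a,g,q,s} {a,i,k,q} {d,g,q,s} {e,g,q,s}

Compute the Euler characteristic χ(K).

χ(K)=7

n_0=8 n_1=27 n_2=38 n_3=12
χ=+8−27+38−12=7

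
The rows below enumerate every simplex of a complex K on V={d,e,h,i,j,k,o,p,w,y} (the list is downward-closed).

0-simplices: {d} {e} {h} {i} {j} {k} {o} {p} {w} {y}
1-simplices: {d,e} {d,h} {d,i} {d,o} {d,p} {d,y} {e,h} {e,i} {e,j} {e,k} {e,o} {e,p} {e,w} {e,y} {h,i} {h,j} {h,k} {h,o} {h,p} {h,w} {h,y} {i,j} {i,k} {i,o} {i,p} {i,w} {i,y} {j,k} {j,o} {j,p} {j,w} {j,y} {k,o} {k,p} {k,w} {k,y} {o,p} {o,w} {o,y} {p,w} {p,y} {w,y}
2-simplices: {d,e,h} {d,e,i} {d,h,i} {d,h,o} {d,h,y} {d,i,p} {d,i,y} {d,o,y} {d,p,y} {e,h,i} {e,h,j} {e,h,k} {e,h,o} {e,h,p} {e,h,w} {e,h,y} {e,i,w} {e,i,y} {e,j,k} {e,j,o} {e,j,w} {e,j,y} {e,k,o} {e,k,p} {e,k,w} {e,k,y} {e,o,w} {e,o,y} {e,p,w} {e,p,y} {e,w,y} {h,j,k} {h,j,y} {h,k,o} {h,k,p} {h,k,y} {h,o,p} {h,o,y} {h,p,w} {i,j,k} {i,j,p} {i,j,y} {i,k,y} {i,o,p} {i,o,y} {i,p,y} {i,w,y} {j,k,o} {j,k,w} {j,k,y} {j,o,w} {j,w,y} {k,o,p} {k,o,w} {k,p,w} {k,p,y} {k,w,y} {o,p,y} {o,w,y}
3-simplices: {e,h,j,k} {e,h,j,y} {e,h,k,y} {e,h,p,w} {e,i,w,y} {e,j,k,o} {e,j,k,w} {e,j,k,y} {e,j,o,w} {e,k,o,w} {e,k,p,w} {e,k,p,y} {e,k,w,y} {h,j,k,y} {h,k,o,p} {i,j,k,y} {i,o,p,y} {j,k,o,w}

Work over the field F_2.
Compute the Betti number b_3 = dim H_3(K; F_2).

n_0=10 n_1=42 n_2=59 n_3=18  [Z2]
∂1: piv[de,dh,di,do,dp,dy,ej,ek,ew] rk=9  ker:eh,ei,eo,ep,ey,hi,hj,hk,ho,hp,hw,hy,ij,ik,io,ip,iw,iy,jk,jo,jp,jw,jy,ko,kp,kw,ky,op,ow,oy,pw,py,wy
∂2: piv[deh,dei,dhi,dho,dhy,dip,diy,doy,dpy,ehj,ehk,eho,ehp,ehw,ehy,eiw,ejk,ejo,ejw,ejy,eko,ekp,ekw,eky,eow,epw,epy,ewy,hop,ijk,ijp,ijy,iop] rk=33  ker:ehi,eiy,eoy,hjk,hjy,hko,hkp,hky,hoy,hpw,iky,ioy,ipy,iwy,jko,jkw,jky,jow,jwy,kop,kow,kpw,kpy,kwy,opy,owy
∂3: piv[ehjk,ehjy,ehky,ehpw,eiwy,ejko,ejkw,ejky,ejow,ekow,ekpw,ekpy,ekwy,hkop,ijky,iopy] rk=16  ker:hjky,jkow
b_3=(18−16)−0=2

b_3=2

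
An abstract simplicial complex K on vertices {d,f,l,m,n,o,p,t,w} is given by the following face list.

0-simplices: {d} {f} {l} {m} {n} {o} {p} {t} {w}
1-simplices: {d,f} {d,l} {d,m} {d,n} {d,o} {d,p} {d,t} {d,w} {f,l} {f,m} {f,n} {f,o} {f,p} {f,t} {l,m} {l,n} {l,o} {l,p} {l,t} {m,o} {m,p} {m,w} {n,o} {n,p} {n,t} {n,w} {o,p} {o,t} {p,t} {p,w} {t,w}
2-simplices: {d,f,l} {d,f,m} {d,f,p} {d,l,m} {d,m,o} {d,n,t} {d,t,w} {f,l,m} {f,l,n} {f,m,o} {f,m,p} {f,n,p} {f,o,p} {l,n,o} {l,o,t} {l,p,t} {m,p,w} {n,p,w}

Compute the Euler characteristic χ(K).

n_0=9 n_1=31 n_2=18
χ=+9−31+18=-4

χ(K)=-4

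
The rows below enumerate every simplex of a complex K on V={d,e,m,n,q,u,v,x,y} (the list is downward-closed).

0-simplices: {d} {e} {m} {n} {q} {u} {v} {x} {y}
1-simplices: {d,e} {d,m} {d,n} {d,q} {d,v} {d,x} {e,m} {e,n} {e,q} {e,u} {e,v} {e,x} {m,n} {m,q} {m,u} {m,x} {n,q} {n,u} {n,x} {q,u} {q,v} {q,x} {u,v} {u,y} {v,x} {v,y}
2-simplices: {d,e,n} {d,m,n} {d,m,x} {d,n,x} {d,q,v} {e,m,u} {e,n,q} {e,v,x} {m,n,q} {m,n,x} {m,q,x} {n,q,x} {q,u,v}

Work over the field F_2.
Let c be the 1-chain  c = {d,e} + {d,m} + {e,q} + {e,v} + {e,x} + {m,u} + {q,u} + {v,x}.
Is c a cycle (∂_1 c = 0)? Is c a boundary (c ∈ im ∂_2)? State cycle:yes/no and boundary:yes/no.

cycle:yes boundary:no

n_0=9 n_1=26 n_2=13  [Z2]
∂1: piv[de,dm,dn,dq,dv,dx,eu,uy] rk=8  ker:em,en,eq,ev,ex,mn,mq,mu,mx,nq,nu,nx,qu,qv,qx,uv,vx,vy
∂2: piv[den,dmn,dmx,dnx,dqv,emu,enq,evx,mnq,mqx,quv] rk=11  ker:mnx,nqx
∂1c = 0
c vs im∂2: residual ≠ 0 ⇒ not boundary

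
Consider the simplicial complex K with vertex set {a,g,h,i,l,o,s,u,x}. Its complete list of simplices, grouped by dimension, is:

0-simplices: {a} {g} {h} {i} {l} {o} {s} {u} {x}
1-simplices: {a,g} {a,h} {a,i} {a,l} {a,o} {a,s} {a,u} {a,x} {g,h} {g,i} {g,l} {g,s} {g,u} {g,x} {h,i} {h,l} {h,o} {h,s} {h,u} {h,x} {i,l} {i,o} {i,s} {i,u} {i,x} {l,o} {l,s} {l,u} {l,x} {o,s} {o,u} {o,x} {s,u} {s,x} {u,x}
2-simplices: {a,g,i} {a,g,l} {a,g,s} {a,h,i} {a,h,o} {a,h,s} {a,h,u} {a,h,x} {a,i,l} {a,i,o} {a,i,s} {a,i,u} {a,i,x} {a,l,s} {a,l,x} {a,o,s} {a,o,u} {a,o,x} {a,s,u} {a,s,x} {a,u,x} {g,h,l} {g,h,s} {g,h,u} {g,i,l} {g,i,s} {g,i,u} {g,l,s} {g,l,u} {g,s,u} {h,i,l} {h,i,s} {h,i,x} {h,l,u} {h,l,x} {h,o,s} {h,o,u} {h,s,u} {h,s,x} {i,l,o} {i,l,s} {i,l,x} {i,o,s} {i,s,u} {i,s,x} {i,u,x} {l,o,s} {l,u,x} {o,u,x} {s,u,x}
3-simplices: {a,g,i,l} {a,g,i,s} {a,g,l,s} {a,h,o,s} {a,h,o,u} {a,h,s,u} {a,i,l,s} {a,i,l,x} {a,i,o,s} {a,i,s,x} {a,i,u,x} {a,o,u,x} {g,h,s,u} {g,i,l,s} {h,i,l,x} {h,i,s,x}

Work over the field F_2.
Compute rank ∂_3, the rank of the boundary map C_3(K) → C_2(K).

n_0=9 n_1=35 n_2=50 n_3=16  [Z2]
∂1: piv[ag,ah,ai,al,ao,as,au,ax] rk=8  ker:gh,gi,gl,gs,gu,gx,hi,hl,ho,hs,hu,hx,il,io,is,iu,ix,lo,ls,lu,lx,os,ou,ox,su,sx,ux
∂2: piv[agi,agl,ags,ahi,aho,ahs,ahu,ahx,ail,aio,ais,aiu,aix,als,alx,aos,aou,aox,asu,asx,aux,ghl,ghs,ghu,glu,ilo] rk=26  ker:gil,gis,giu,gls,gsu,hil,his,hix,hlu,hlx,hos,hou,hsu,hsx,ils,ilx,ios,isu,isx,iux,los,lux,oux,sux
∂3: piv[agil,agis,agls,ahos,ahou,ahsu,ails,ailx,aios,aisx,aiux,aoux,ghsu,hilx,hisx] rk=15  ker:gils
rk∂_3=15

rank∂_3=15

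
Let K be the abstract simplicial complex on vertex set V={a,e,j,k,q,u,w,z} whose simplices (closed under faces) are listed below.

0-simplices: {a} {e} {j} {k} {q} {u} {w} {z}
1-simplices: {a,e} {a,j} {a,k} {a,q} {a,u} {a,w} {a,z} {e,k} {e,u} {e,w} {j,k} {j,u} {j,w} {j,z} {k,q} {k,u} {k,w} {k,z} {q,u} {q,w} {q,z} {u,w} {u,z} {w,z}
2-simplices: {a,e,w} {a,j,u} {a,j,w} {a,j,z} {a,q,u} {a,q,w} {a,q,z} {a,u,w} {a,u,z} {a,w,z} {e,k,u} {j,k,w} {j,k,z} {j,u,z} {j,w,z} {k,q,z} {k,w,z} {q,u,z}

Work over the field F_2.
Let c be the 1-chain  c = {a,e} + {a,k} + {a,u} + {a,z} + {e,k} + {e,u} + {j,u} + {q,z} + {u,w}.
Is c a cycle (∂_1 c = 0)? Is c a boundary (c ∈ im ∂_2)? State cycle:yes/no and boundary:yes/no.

cycle:no boundary:no

n_0=8 n_1=24 n_2=18  [Z2]
∂1: piv[ae,aj,ak,aq,au,aw,az] rk=7  ker:ek,eu,ew,jk,ju,jw,jz,kq,ku,kw,kz,qu,qw,qz,uw,uz,wz
∂2: piv[aew,aju,ajw,ajz,aqu,aqw,aqz,auw,auz,awz,eku,jkw,jkz,kqz] rk=14  ker:juz,jwz,kwz,quz
∂1c = {e} + {j} + {q} + {w}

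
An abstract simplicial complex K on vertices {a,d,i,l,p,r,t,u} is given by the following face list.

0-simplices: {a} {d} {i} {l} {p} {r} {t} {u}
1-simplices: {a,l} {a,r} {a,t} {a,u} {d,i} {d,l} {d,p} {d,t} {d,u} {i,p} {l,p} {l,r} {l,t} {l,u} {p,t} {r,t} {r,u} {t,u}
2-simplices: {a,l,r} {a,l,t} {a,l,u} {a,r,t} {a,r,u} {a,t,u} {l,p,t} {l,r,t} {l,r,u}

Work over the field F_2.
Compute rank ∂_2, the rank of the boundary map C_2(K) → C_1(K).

rank∂_2=7

n_0=8 n_1=18 n_2=9  [Z2]
∂1: piv[al,ar,at,au,di,dl,dp] rk=7  ker:dt,du,ip,lp,lr,lt,lu,pt,rt,ru,tu
∂2: piv[alr,alt,alu,art,aru,atu,lpt] rk=7  ker:lrt,lru
rk∂_2=7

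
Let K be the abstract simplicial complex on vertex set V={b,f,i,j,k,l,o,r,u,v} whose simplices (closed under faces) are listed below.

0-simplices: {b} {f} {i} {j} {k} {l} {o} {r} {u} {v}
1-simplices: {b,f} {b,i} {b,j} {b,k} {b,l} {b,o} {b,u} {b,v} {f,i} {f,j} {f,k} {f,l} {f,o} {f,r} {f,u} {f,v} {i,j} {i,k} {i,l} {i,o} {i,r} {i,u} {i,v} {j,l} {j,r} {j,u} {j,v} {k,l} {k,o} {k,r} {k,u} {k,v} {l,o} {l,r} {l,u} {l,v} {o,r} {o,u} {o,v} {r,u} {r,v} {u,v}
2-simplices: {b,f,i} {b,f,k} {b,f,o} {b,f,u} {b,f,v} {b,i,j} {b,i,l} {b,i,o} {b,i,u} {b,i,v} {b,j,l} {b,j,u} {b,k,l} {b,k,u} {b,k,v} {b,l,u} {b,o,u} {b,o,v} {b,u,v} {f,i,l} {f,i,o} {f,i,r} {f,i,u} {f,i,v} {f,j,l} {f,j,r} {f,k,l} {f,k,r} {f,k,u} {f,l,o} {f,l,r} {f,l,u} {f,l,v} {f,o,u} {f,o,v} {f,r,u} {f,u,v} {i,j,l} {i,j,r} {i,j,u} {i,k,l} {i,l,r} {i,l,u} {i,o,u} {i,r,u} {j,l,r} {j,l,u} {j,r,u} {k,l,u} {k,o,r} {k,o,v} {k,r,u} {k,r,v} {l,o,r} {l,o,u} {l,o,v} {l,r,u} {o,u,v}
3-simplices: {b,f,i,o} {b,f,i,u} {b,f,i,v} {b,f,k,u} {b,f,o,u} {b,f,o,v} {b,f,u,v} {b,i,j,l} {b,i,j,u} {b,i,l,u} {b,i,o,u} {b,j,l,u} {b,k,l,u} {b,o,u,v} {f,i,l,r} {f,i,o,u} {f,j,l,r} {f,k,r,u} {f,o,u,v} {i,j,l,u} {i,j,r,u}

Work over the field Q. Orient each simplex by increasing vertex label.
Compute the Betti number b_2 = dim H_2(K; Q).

n_0=10 n_1=42 n_2=58 n_3=21  [Q]
∂1: piv[bf,bi,bj,bk,bl,bo,bu,bv,fr] rk=9  ker:fi,fj,fk,fl,fo,fu,fv,ij,ik,il,io,ir,iu,iv,jl,jr,ju,jv,kl,ko,kr,ku,kv,lo,lr,lu,lv,or,ou,ov,ru,rv,uv
∂2: piv[bfi,bfk,bfo,bfu,bfv,bij,bil,bio,biu,biv,bjl,bju,bkl,bku,bkv,blu,bou,bov,buv,fil,fir,fjl,fjr,fkr,flo,flr,flv,fru,ikl,kor,kov,krv] rk=32  ker:fio,fiu,fiv,fkl,fku,flu,fou,fov,fuv,ijl,ijr,iju,ilr,ilu,iou,iru,jlr,jlu,jru,klu,kru,lor,lou,lov,lru,ouv
∂3: piv[bfio,bfiu,bfiv,bfku,bfou,bfov,bfuv,bijl,biju,bilu,biou,bjlu,bklu,bouv,filr,fjlr,fkru,ijru] rk=18  ker:fiou,fouv,ijlu
b_2=(58−32)−18=8

b_2=8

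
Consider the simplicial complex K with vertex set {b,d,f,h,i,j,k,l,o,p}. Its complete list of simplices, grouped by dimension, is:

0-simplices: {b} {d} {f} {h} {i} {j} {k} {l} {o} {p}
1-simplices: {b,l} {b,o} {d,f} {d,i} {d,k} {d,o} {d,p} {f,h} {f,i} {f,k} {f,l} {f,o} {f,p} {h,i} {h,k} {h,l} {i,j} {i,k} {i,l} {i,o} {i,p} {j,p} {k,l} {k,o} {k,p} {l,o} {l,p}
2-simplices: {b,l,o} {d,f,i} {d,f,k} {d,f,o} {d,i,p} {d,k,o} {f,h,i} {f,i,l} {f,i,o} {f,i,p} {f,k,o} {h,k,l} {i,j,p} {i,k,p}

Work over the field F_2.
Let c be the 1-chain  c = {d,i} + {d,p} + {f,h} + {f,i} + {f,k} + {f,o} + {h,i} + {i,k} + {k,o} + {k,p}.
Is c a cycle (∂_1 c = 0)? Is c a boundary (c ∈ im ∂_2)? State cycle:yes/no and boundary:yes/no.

cycle:yes boundary:yes

n_0=10 n_1=27 n_2=14  [Z2]
∂1: piv[bl,bo,df,di,dk,do,dp,fh,ij] rk=9  ker:fi,fk,fl,fo,fp,hi,hk,hl,ik,il,io,ip,jp,kl,ko,kp,lo,lp
∂2: piv[blo,dfi,dfk,dfo,dip,dko,fhi,fil,fio,fip,hkl,ijp,ikp] rk=13  ker:fko
∂1c = 0
c vs im∂2: reduces to 0 ⇒ boundary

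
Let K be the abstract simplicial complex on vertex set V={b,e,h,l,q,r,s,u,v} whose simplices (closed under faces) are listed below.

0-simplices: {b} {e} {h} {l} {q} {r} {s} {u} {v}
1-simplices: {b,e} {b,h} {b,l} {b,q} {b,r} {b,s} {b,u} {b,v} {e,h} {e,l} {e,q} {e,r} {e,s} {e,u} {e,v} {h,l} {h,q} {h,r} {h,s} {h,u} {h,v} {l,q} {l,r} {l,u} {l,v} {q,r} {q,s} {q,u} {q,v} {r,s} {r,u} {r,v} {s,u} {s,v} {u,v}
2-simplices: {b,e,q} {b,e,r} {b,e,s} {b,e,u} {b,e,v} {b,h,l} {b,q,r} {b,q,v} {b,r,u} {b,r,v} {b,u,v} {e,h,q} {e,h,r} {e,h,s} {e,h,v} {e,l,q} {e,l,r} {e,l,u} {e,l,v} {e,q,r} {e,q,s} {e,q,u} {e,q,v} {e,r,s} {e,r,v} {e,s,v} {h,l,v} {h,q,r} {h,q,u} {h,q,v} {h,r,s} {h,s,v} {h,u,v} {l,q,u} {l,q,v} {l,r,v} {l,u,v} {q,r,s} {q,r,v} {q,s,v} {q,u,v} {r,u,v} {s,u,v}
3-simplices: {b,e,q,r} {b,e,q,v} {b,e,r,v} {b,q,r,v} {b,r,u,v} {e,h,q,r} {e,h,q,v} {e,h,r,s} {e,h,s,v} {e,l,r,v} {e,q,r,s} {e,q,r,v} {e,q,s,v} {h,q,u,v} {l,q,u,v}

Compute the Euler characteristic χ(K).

n_0=9 n_1=35 n_2=43 n_3=15
χ=+9−35+43−15=2

χ(K)=2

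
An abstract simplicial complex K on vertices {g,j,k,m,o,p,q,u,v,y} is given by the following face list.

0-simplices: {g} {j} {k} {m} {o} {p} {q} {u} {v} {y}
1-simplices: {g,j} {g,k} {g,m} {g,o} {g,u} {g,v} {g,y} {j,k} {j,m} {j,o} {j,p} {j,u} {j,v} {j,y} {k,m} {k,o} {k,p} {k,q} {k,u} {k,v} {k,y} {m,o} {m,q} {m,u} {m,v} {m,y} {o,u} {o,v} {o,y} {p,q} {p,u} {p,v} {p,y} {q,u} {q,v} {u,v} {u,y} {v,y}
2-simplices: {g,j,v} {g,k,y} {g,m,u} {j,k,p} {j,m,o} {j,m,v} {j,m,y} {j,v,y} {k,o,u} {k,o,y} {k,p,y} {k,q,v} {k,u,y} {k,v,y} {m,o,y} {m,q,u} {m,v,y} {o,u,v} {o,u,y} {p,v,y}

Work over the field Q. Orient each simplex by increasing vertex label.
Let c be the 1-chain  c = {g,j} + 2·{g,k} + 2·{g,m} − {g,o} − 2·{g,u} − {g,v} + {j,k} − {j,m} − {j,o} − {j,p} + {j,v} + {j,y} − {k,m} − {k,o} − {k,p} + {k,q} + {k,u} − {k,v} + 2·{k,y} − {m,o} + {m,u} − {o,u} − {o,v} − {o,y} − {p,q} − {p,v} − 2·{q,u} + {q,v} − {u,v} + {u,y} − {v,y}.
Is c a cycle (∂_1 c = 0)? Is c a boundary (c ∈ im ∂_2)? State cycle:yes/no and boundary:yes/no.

n_0=10 n_1=38 n_2=20  [Q]
∂1: piv[gj,gk,gm,go,gu,gv,gy,jp,kq] rk=9  ker:jk,jm,jo,ju,jv,jy,km,ko,kp,ku,kv,ky,mo,mq,mu,mv,my,ou,ov,oy,pq,pu,pv,py,qu,qv,uv,uy,vy
∂2: piv[gjv,gky,gmu,jkp,jmo,jmv,jmy,jvy,kou,koy,kpy,kqv,kuy,kvy,moy,mqu,ouv,pvy] rk=18  ker:mvy,ouy
∂1c = −{g} + {j} + 3·{k} − {o} + {q} − 3·{u} − 2·{v} + 2·{y}

cycle:no boundary:no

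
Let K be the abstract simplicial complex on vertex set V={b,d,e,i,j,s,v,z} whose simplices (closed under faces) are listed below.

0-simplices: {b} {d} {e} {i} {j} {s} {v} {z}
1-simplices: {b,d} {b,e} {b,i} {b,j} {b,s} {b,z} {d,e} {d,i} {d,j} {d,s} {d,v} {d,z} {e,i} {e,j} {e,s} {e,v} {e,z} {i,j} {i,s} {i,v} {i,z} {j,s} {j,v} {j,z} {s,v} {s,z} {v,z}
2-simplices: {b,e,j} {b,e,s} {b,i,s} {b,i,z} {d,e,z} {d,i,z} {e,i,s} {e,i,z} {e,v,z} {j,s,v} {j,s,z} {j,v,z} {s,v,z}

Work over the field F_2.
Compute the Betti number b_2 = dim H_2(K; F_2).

b_2=1

n_0=8 n_1=27 n_2=13  [Z2]
∂1: piv[bd,be,bi,bj,bs,bz,dv] rk=7  ker:de,di,dj,ds,dz,ei,ej,es,ev,ez,ij,is,iv,iz,js,jv,jz,sv,sz,vz
∂2: piv[bej,bes,bis,biz,dez,diz,eis,eiz,evz,jsv,jsz,jvz] rk=12  ker:svz
b_2=(13−12)−0=1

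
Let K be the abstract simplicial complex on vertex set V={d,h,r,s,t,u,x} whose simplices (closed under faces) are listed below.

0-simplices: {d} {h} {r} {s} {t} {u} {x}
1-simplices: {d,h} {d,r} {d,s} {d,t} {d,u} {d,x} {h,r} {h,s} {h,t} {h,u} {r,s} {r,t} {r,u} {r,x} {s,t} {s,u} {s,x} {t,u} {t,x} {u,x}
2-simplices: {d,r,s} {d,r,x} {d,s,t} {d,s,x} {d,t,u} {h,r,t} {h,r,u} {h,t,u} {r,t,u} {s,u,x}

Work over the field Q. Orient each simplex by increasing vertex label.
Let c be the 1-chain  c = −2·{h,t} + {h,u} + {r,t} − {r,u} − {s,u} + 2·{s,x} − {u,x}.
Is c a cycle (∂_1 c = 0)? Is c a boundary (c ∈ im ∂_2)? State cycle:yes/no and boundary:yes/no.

cycle:no boundary:no

n_0=7 n_1=20 n_2=10  [Q]
∂1: piv[dh,dr,ds,dt,du,dx] rk=6  ker:hr,hs,ht,hu,rs,rt,ru,rx,st,su,sx,tu,tx,ux
∂2: piv[drs,drx,dst,dsx,dtu,hrt,hru,htu,sux] rk=9  ker:rtu
∂1c = {h} − {s} − {t} + {x}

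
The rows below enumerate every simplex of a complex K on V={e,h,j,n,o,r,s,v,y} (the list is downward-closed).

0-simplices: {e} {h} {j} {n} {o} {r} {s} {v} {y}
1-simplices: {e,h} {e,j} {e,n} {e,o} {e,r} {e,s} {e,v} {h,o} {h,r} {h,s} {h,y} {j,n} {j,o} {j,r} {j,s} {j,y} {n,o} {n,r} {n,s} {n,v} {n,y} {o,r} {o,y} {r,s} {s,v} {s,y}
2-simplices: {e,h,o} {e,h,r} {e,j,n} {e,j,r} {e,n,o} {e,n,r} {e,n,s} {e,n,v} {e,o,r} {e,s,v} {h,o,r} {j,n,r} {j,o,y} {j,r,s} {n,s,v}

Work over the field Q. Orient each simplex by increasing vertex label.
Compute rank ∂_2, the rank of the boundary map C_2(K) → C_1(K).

n_0=9 n_1=26 n_2=15  [Q]
∂1: piv[eh,ej,en,eo,er,es,ev,hy] rk=8  ker:ho,hr,hs,jn,jo,jr,js,jy,no,nr,ns,nv,ny,or,oy,rs,sv,sy
∂2: piv[eho,ehr,ejn,ejr,eno,enr,ens,env,eor,esv,joy,jrs] rk=12  ker:hor,jnr,nsv
rk∂_2=12

rank∂_2=12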